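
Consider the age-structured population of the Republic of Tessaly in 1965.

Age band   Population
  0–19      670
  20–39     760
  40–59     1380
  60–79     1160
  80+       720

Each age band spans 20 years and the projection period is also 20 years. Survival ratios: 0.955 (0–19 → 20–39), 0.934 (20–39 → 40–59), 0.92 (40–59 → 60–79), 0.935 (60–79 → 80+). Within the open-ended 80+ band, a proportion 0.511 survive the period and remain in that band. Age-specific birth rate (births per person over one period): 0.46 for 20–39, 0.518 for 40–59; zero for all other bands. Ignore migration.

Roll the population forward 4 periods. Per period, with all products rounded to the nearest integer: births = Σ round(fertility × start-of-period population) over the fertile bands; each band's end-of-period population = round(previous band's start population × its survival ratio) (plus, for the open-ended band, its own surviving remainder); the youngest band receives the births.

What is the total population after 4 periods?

Period 1:
Births: 760 × 0.46 = 350  |  1380 × 0.518 = 715 → 1065
20–39: 670 × 0.955 = 640
40–59: 760 × 0.934 = 710
60–79: 1380 × 0.92 = 1270
80+: 1160 × 0.935 + 720 × 0.511 = 1085 + 368 = 1453
End of period: [1065, 640, 710, 1270, 1453]
Period 2:
Births: 640 × 0.46 = 294  |  710 × 0.518 = 368 → 662
20–39: 1065 × 0.955 = 1017
40–59: 640 × 0.934 = 598
60–79: 710 × 0.92 = 653
80+: 1270 × 0.935 + 1453 × 0.511 = 1187 + 742 = 1929
End of period: [662, 1017, 598, 653, 1929]
Period 3:
Births: 1017 × 0.46 = 468  |  598 × 0.518 = 310 → 778
20–39: 662 × 0.955 = 632
40–59: 1017 × 0.934 = 950
60–79: 598 × 0.92 = 550
80+: 653 × 0.935 + 1929 × 0.511 = 611 + 986 = 1597
End of period: [778, 632, 950, 550, 1597]
Period 4:
Births: 632 × 0.46 = 291  |  950 × 0.518 = 492 → 783
20–39: 778 × 0.955 = 743
40–59: 632 × 0.934 = 590
60–79: 950 × 0.92 = 874
80+: 550 × 0.935 + 1597 × 0.511 = 514 + 816 = 1330
End of period: [783, 743, 590, 874, 1330]
Total after period 4: 783 + 743 + 590 + 874 + 1330 = 4320

4320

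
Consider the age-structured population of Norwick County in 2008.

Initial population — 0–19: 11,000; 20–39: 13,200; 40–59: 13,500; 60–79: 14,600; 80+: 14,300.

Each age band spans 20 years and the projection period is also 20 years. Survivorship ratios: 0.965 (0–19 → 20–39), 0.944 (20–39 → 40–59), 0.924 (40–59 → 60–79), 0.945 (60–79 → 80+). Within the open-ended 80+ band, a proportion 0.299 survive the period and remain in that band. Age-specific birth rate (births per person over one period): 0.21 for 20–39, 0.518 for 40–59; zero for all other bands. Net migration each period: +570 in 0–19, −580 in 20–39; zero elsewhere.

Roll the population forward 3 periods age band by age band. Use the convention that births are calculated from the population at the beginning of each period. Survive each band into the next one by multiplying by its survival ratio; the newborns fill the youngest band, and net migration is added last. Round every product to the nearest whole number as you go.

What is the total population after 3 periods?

Period 1.
Births: 13200 * 0.21 = 2772 ; 13500 * 0.518 = 6993 ⇒ total 9765
20–39: 11000 * 0.965 = 10615
40–59: 13200 * 0.944 = 12461
60–79: 13500 * 0.924 = 12474
80+: 14600 * 0.945 + 14300 * 0.299 = 13797 + 4276 = 18073
Net migration: 0–19 + 570 → 10335; 20–39 − 580 → 10035
End of period: [10335, 10035, 12461, 12474, 18073]
Period 2.
Births: 10035 * 0.21 = 2107 ; 12461 * 0.518 = 6455 ⇒ total 8562
20–39: 10335 * 0.965 = 9973
40–59: 10035 * 0.944 = 9473
60–79: 12461 * 0.924 = 11514
80+: 12474 * 0.945 + 18073 * 0.299 = 11788 + 5404 = 17192
Net migration: 0–19 + 570 → 9132; 20–39 − 580 → 9393
End of period: [9132, 9393, 9473, 11514, 17192]
Period 3.
Births: 9393 * 0.21 = 1973 ; 9473 * 0.518 = 4907 ⇒ total 6880
20–39: 9132 * 0.965 = 8812
40–59: 9393 * 0.944 = 8867
60–79: 9473 * 0.924 = 8753
80+: 11514 * 0.945 + 17192 * 0.299 = 10881 + 5140 = 16021
Net migration: 0–19 + 570 → 7450; 20–39 − 580 → 8232
End of period: [7450, 8232, 8867, 8753, 16021]
Total after period 3: 7450 + 8232 + 8867 + 8753 + 16021 = 49323

49323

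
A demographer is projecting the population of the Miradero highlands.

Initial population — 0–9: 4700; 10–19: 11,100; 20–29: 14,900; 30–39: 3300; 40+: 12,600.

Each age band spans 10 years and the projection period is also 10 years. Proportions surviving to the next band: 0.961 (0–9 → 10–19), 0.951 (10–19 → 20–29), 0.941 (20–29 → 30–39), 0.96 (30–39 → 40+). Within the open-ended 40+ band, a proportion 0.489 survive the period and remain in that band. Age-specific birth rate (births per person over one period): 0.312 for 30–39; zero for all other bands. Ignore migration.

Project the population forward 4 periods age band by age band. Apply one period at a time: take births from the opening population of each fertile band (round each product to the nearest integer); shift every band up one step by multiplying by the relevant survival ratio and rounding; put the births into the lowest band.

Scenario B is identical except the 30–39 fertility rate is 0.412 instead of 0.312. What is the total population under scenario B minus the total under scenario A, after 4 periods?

2926

After projecting period 1:
Births: 3300 × 0.312 = 1030
10–19: 4700 × 0.961 = 4517
20–29: 11100 × 0.951 = 10556
30–39: 14900 × 0.941 = 14021
40+: 3300 × 0.96 + 12600 × 0.489 = 3168 + 6161 = 9329
Giving 1030 / 4517 / 10556 / 14021 / 9329.
After projecting period 2:
Births: 14021 × 0.312 = 4375
10–19: 1030 × 0.961 = 990
20–29: 4517 × 0.951 = 4296
30–39: 10556 × 0.941 = 9933
40+: 14021 × 0.96 + 9329 × 0.489 = 13460 + 4562 = 18022
Giving 4375 / 990 / 4296 / 9933 / 18022.
After projecting period 3:
Births: 9933 × 0.312 = 3099
10–19: 4375 × 0.961 = 4204
20–29: 990 × 0.951 = 941
30–39: 4296 × 0.941 = 4043
40+: 9933 × 0.96 + 18022 × 0.489 = 9536 + 8813 = 18349
Giving 3099 / 4204 / 941 / 4043 / 18349.
After projecting period 4:
Births: 4043 × 0.312 = 1261
10–19: 3099 × 0.961 = 2978
20–29: 4204 × 0.951 = 3998
30–39: 941 × 0.941 = 885
40+: 4043 × 0.96 + 18349 × 0.489 = 3881 + 8973 = 12854
Giving 1261 / 2978 / 3998 / 885 / 12854.
Scenario A total after 4 periods: 21976
Scenario B projection —
After projecting period 1:
Births: 3300 × 0.412 = 1360
10–19: 4700 × 0.961 = 4517
20–29: 11100 × 0.951 = 10556
30–39: 14900 × 0.941 = 14021
40+: 3300 × 0.96 + 12600 × 0.489 = 3168 + 6161 = 9329
Giving 1360 / 4517 / 10556 / 14021 / 9329.
After projecting period 2:
Births: 14021 × 0.412 = 5777
10–19: 1360 × 0.961 = 1307
20–29: 4517 × 0.951 = 4296
30–39: 10556 × 0.941 = 9933
40+: 14021 × 0.96 + 9329 × 0.489 = 13460 + 4562 = 18022
Giving 5777 / 1307 / 4296 / 9933 / 18022.
After projecting period 3:
Births: 9933 × 0.412 = 4092
10–19: 5777 × 0.961 = 5552
20–29: 1307 × 0.951 = 1243
30–39: 4296 × 0.941 = 4043
40+: 9933 × 0.96 + 18022 × 0.489 = 9536 + 8813 = 18349
Giving 4092 / 5552 / 1243 / 4043 / 18349.
After projecting period 4:
Births: 4043 × 0.412 = 1666
10–19: 4092 × 0.961 = 3932
20–29: 5552 × 0.951 = 5280
30–39: 1243 × 0.941 = 1170
40+: 4043 × 0.96 + 18349 × 0.489 = 3881 + 8973 = 12854
Giving 1666 / 3932 / 5280 / 1170 / 12854.
Scenario B total after 4 periods: 24902
Difference B − A = 24902 − 21976 = 2926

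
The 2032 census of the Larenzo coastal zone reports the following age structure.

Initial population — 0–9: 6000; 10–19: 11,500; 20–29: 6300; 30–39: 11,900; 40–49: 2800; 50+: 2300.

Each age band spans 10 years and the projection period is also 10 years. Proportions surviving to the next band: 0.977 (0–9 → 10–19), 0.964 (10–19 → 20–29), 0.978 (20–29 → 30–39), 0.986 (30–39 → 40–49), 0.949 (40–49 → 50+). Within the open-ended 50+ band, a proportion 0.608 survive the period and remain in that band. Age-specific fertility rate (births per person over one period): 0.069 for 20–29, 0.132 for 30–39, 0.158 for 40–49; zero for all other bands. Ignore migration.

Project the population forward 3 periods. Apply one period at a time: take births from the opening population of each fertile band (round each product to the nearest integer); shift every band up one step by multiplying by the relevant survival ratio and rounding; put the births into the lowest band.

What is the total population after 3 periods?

38691

Period 1.
Births: 6300 × 0.069 = 435  |  11900 × 0.132 = 1571  |  2800 × 0.158 = 442 — total 2448
10–19: 6000 × 0.977 = 5862
20–29: 11500 × 0.964 = 11086
30–39: 6300 × 0.978 = 6161
40–49: 11900 × 0.986 = 11733
50+: 2800 × 0.949 + 2300 × 0.608 = 2657 + 1398 = 4055
Giving 2448 / 5862 / 11086 / 6161 / 11733 / 4055.
Period 2.
Births: 11086 × 0.069 = 765  |  6161 × 0.132 = 813  |  11733 × 0.158 = 1854 — total 3432
10–19: 2448 × 0.977 = 2392
20–29: 5862 × 0.964 = 5651
30–39: 11086 × 0.978 = 10842
40–49: 6161 × 0.986 = 6075
50+: 11733 × 0.949 + 4055 × 0.608 = 11135 + 2465 = 13600
Giving 3432 / 2392 / 5651 / 10842 / 6075 / 13600.
Period 3.
Births: 5651 × 0.069 = 390  |  10842 × 0.132 = 1431  |  6075 × 0.158 = 960 — total 2781
10–19: 3432 × 0.977 = 3353
20–29: 2392 × 0.964 = 2306
30–39: 5651 × 0.978 = 5527
40–49: 10842 × 0.986 = 10690
50+: 6075 × 0.949 + 13600 × 0.608 = 5765 + 8269 = 14034
Giving 2781 / 3353 / 2306 / 5527 / 10690 / 14034.
Total after period 3: 2781 + 3353 + 2306 + 5527 + 10690 + 14034 = 38691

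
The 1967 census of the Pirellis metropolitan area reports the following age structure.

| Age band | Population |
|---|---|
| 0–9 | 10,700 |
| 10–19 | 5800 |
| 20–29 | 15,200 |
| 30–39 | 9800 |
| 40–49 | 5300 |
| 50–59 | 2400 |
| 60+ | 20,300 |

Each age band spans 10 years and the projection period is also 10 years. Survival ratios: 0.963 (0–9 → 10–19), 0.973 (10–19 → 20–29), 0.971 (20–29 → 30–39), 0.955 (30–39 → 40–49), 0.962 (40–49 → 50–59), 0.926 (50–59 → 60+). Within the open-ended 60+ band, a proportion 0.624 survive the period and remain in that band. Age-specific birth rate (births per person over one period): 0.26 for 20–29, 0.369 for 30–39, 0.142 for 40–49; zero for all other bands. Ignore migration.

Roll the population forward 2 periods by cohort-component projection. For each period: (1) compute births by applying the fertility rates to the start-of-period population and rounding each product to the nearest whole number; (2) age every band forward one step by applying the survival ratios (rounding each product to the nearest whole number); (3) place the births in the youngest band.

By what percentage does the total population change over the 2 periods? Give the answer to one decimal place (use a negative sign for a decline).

-0.9

(Bands numbered youngest = 1 to oldest = 7.)
After projecting period 1:
Births: 15200 × 0.26 = 3952, 9800 × 0.369 = 3616, 5300 × 0.142 = 753 → 8321
Band 2: 10700 × 0.963 = 10304
Band 3: 5800 × 0.973 = 5643
Band 4: 15200 × 0.971 = 14759
Band 5: 9800 × 0.955 = 9359
Band 6: 5300 × 0.962 = 5099
Band 7: 2400 × 0.926 + 20300 × 0.624 = 2222 + 12667 = 14889
Population now: 0–9=8321, 10–19=10304, 20–29=5643, 30–39=14759, 40–49=9359, 50–59=5099, 60+=14889
After projecting period 2:
Births: 5643 × 0.26 = 1467, 14759 × 0.369 = 5446, 9359 × 0.142 = 1329 → 8242
Band 2: 8321 × 0.963 = 8013
Band 3: 10304 × 0.973 = 10026
Band 4: 5643 × 0.971 = 5479
Band 5: 14759 × 0.955 = 14095
Band 6: 9359 × 0.962 = 9003
Band 7: 5099 × 0.926 + 14889 × 0.624 = 4722 + 9291 = 14013
Population now: 0–9=8242, 10–19=8013, 20–29=10026, 30–39=5479, 40–49=14095, 50–59=9003, 60+=14013
Total: 69500 → 68871; change = -629; percentage change = -0.9%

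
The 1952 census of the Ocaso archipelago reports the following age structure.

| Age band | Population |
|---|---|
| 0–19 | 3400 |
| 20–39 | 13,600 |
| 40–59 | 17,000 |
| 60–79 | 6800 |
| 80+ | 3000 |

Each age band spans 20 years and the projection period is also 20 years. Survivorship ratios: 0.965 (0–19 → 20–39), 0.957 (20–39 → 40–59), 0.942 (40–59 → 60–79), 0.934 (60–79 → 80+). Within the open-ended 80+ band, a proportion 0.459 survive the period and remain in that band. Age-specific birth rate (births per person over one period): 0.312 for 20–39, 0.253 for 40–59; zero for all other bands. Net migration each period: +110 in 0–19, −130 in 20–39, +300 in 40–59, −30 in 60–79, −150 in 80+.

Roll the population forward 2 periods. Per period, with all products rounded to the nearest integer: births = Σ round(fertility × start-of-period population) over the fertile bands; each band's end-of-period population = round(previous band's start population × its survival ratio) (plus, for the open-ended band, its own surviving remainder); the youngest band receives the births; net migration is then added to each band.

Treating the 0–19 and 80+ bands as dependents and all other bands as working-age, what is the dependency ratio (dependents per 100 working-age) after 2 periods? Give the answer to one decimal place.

Call the groups 1 to 5, youngest first.
After projecting period 1:
Births: 13600 × 0.312 = 4243, 17000 × 0.253 = 4301 — total 8544
Group 2: 3400 × 0.965 = 3281
Group 3: 13600 × 0.957 = 13015
Group 4: 17000 × 0.942 = 16014
Group 5: 6800 × 0.934 + 3000 × 0.459 = 6351 + 1377 = 7728
Net migration: Group 1 + 110 → 8654; Group 2 − 130 → 3151; Group 3 + 300 → 13315; Group 4 − 30 → 15984; Group 5 − 150 → 7578
End of period: [8654, 3151, 13315, 15984, 7578]
After projecting period 2:
Births: 3151 × 0.312 = 983, 13315 × 0.253 = 3369 — total 4352
Group 2: 8654 × 0.965 = 8351
Group 3: 3151 × 0.957 = 3016
Group 4: 13315 × 0.942 = 12543
Group 5: 15984 × 0.934 + 7578 × 0.459 = 14929 + 3478 = 18407
Net migration: Group 1 + 110 → 4462; Group 2 − 130 → 8221; Group 3 + 300 → 3316; Group 4 − 30 → 12513; Group 5 − 150 → 18257
End of period: [4462, 8221, 3316, 12513, 18257]
Dependents (band 0–19 + band 80+) = 4462 + 18257 = 22719; working-age = 24050; ratio = 22719/24050 × 100 = 94.5

94.5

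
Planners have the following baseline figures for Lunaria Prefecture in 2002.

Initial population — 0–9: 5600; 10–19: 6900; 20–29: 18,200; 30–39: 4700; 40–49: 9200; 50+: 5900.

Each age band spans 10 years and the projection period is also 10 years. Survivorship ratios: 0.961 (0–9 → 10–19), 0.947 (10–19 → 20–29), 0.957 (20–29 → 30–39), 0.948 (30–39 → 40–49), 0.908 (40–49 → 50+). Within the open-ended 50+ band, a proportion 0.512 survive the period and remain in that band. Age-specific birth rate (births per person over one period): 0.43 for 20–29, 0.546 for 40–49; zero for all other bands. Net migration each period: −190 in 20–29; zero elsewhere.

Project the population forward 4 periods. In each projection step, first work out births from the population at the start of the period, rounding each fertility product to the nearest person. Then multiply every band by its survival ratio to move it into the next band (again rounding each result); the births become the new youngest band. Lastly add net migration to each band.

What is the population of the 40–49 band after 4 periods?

Call the bands 1 to 6, youngest first.
After projecting period 1:
Births: 18200 * 0.43 = 7826  |  9200 * 0.546 = 5023 → 12849
Band 2: 5600 * 0.961 = 5382
Band 3: 6900 * 0.947 = 6534
Band 4: 18200 * 0.957 = 17417
Band 5: 4700 * 0.948 = 4456
Band 6: 9200 * 0.908 + 5900 * 0.512 = 8354 + 3021 = 11375
Net migration: Band 3 − 190 → 6344
End of period: [12849, 5382, 6344, 17417, 4456, 11375]
After projecting period 2:
Births: 6344 * 0.43 = 2728  |  4456 * 0.546 = 2433 → 5161
Band 2: 12849 * 0.961 = 12348
Band 3: 5382 * 0.947 = 5097
Band 4: 6344 * 0.957 = 6071
Band 5: 17417 * 0.948 = 16511
Band 6: 4456 * 0.908 + 11375 * 0.512 = 4046 + 5824 = 9870
Net migration: Band 3 − 190 → 4907
End of period: [5161, 12348, 4907, 6071, 16511, 9870]
After projecting period 3:
Births: 4907 * 0.43 = 2110  |  16511 * 0.546 = 9015 → 11125
Band 2: 5161 * 0.961 = 4960
Band 3: 12348 * 0.947 = 11694
Band 4: 4907 * 0.957 = 4696
Band 5: 6071 * 0.948 = 5755
Band 6: 16511 * 0.908 + 9870 * 0.512 = 14992 + 5053 = 20045
Net migration: Band 3 − 190 → 11504
End of period: [11125, 4960, 11504, 4696, 5755, 20045]
After projecting period 4:
Births: 11504 * 0.43 = 4947  |  5755 * 0.546 = 3142 → 8089
Band 2: 11125 * 0.961 = 10691
Band 3: 4960 * 0.947 = 4697
Band 4: 11504 * 0.957 = 11009
Band 5: 4696 * 0.948 = 4452
Band 6: 5755 * 0.908 + 20045 * 0.512 = 5226 + 10263 = 15489
Net migration: Band 3 − 190 → 4507
End of period: [8089, 10691, 4507, 11009, 4452, 15489]

4452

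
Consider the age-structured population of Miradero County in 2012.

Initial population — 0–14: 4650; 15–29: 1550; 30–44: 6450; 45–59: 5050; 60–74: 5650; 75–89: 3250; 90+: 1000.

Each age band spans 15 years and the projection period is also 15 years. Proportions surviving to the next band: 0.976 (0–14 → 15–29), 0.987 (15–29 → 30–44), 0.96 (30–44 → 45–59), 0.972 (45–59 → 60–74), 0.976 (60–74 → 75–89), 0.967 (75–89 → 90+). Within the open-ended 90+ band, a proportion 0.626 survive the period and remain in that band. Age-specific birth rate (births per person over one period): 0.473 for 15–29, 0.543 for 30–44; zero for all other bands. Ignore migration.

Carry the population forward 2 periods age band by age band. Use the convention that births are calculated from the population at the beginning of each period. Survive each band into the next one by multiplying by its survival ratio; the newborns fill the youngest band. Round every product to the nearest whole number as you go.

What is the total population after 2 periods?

Period 1.
Births: 1550 × 0.473 = 733, 6450 × 0.543 = 3502 → total 4235
15–29: 4650 × 0.976 = 4538
30–44: 1550 × 0.987 = 1530
45–59: 6450 × 0.96 = 6192
60–74: 5050 × 0.972 = 4909
75–89: 5650 × 0.976 = 5514
90+: 3250 × 0.967 + 1000 × 0.626 = 3143 + 626 = 3769
End of period: [4235, 4538, 1530, 6192, 4909, 5514, 3769]
Period 2.
Births: 4538 × 0.473 = 2146, 1530 × 0.543 = 831 → total 2977
15–29: 4235 × 0.976 = 4133
30–44: 4538 × 0.987 = 4479
45–59: 1530 × 0.96 = 1469
60–74: 6192 × 0.972 = 6019
75–89: 4909 × 0.976 = 4791
90+: 5514 × 0.967 + 3769 × 0.626 = 5332 + 2359 = 7691
End of period: [2977, 4133, 4479, 1469, 6019, 4791, 7691]
Total after period 2: 2977 + 4133 + 4479 + 1469 + 6019 + 4791 + 7691 = 31559

31559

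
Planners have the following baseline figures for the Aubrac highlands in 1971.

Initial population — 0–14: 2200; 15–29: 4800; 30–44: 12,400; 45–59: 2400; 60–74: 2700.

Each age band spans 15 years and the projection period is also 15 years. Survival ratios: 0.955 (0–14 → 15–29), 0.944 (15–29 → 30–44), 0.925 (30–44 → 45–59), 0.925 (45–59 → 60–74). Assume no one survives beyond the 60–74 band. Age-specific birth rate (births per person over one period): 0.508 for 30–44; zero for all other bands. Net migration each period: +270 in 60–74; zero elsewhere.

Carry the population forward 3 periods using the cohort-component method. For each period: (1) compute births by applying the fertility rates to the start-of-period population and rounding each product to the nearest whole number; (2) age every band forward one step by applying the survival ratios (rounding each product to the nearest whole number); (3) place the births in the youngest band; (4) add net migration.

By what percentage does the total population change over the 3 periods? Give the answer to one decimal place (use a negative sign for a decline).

-39.3

Let group 1 be 0–14 through group 5 = 60–74.
— Period 1 —
Births: 12400 * 0.508 = 6299
Group 2: 2200 * 0.955 = 2101
Group 3: 4800 * 0.944 = 4531
Group 4: 12400 * 0.925 = 11470
Group 5: 2400 * 0.925 = 2220
Net migration: Group 5 + 270 → 2490
Giving 6299 / 2101 / 4531 / 11470 / 2490.
— Period 2 —
Births: 4531 * 0.508 = 2302
Group 2: 6299 * 0.955 = 6016
Group 3: 2101 * 0.944 = 1983
Group 4: 4531 * 0.925 = 4191
Group 5: 11470 * 0.925 = 10610
Net migration: Group 5 + 270 → 10880
Giving 2302 / 6016 / 1983 / 4191 / 10880.
— Period 3 —
Births: 1983 * 0.508 = 1007
Group 2: 2302 * 0.955 = 2198
Group 3: 6016 * 0.944 = 5679
Group 4: 1983 * 0.925 = 1834
Group 5: 4191 * 0.925 = 3877
Net migration: Group 5 + 270 → 4147
Giving 1007 / 2198 / 5679 / 1834 / 4147.
Total: 24500 → 14865; change = -9635; percentage change = -39.3%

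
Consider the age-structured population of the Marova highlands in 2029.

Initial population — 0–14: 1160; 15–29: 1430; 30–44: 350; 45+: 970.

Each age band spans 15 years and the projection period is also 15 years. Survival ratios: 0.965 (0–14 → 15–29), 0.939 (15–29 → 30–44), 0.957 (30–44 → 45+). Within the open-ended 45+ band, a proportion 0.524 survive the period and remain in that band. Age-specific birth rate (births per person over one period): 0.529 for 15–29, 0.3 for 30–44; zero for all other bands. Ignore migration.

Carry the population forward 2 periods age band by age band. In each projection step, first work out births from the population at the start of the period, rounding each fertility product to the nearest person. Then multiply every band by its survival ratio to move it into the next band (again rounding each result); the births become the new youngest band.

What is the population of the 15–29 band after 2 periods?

(Bands numbered youngest = 1 to oldest = 4.)
— Period 1 —
Births: 1430 * 0.529 = 756 ; 350 * 0.3 = 105 → total 861
Band 2: 1160 * 0.965 = 1119
Band 3: 1430 * 0.939 = 1343
Band 4: 350 * 0.957 + 970 * 0.524 = 335 + 508 = 843
Giving 861 / 1119 / 1343 / 843.
— Period 2 —
Births: 1119 * 0.529 = 592 ; 1343 * 0.3 = 403 → total 995
Band 2: 861 * 0.965 = 831
Band 3: 1119 * 0.939 = 1051
Band 4: 1343 * 0.957 + 843 * 0.524 = 1285 + 442 = 1727
Giving 995 / 831 / 1051 / 1727.

831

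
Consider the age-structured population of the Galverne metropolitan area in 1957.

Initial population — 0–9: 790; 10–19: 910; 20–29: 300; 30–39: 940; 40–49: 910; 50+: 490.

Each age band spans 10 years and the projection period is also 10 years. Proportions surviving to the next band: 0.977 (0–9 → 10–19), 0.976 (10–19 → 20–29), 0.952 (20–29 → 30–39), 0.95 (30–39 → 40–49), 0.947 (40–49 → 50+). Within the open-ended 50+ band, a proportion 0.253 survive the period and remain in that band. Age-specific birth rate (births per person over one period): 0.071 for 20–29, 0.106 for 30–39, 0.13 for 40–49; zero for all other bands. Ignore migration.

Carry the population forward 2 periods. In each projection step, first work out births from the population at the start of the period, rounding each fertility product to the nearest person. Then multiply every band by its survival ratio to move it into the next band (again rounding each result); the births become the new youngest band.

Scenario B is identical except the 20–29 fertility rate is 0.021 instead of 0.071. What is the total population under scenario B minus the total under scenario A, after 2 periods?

-59

Period 1.
Births: 300 × 0.071 = 21  |  940 × 0.106 = 100  |  910 × 0.13 = 118 ⇒ total 239
10–19: 790 × 0.977 = 772
20–29: 910 × 0.976 = 888
30–39: 300 × 0.952 = 286
40–49: 940 × 0.95 = 893
50+: 910 × 0.947 + 490 × 0.253 = 862 + 124 = 986
Giving 239 / 772 / 888 / 286 / 893 / 986.
Period 2.
Births: 888 × 0.071 = 63  |  286 × 0.106 = 30  |  893 × 0.13 = 116 ⇒ total 209
10–19: 239 × 0.977 = 234
20–29: 772 × 0.976 = 753
30–39: 888 × 0.952 = 845
40–49: 286 × 0.95 = 272
50+: 893 × 0.947 + 986 × 0.253 = 846 + 249 = 1095
Giving 209 / 234 / 753 / 845 / 272 / 1095.
Scenario A total after 2 periods: 3408
Scenario B projection —
Period 1.
Births: 300 × 0.021 = 6  |  940 × 0.106 = 100  |  910 × 0.13 = 118 ⇒ total 224
10–19: 790 × 0.977 = 772
20–29: 910 × 0.976 = 888
30–39: 300 × 0.952 = 286
40–49: 940 × 0.95 = 893
50+: 910 × 0.947 + 490 × 0.253 = 862 + 124 = 986
Giving 224 / 772 / 888 / 286 / 893 / 986.
Period 2.
Births: 888 × 0.021 = 19  |  286 × 0.106 = 30  |  893 × 0.13 = 116 ⇒ total 165
10–19: 224 × 0.977 = 219
20–29: 772 × 0.976 = 753
30–39: 888 × 0.952 = 845
40–49: 286 × 0.95 = 272
50+: 893 × 0.947 + 986 × 0.253 = 846 + 249 = 1095
Giving 165 / 219 / 753 / 845 / 272 / 1095.
Scenario B total after 2 periods: 3349
Difference B − A = 3349 − 3408 = -59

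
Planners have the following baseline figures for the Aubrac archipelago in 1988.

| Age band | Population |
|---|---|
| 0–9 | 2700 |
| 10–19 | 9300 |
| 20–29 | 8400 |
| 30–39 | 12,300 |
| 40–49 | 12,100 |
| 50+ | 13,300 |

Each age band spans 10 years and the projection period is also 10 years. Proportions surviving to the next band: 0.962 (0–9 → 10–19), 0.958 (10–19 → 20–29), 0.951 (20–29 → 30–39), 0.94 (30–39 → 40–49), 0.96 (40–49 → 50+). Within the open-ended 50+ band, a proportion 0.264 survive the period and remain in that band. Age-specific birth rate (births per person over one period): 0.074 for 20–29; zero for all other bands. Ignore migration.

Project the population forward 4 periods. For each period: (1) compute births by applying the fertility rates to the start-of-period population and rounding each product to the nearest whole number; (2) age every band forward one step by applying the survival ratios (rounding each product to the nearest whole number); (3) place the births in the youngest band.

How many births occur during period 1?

622

— Period 1 —
Births: 8400 × 0.074 = 622
10–19: 2700 × 0.962 = 2597
20–29: 9300 × 0.958 = 8909
30–39: 8400 × 0.951 = 7988
40–49: 12300 × 0.94 = 11562
50+: 12100 × 0.96 + 13300 × 0.264 = 11616 + 3511 = 15127
→ [622, 2597, 8909, 7988, 11562, 15127]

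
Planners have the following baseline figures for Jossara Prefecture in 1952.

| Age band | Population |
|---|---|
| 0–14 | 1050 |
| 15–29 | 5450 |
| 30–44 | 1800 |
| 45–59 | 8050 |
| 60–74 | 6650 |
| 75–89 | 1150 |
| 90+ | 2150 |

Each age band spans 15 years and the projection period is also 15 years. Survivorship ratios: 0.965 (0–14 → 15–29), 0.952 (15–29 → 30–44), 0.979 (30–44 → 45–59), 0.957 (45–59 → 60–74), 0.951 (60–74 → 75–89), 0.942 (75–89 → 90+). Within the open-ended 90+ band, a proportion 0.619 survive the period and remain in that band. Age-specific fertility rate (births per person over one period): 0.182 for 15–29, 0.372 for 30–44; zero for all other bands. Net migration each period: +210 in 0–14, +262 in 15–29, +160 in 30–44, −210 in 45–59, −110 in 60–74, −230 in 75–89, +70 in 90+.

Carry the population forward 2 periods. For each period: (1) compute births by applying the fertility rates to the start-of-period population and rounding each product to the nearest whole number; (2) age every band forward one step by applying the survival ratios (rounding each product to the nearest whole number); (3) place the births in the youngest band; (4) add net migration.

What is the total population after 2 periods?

26615

Period 1.
Births: 5450 × 0.182 = 992, 1800 × 0.372 = 670 — total 1662
15–29: 1050 × 0.965 = 1013
30–44: 5450 × 0.952 = 5188
45–59: 1800 × 0.979 = 1762
60–74: 8050 × 0.957 = 7704
75–89: 6650 × 0.951 = 6324
90+: 1150 × 0.942 + 2150 × 0.619 = 1083 + 1331 = 2414
Net migration: 0–14 + 210 → 1872; 15–29 + 262 → 1275; 30–44 + 160 → 5348; 45–59 − 210 → 1552; 60–74 − 110 → 7594; 75–89 − 230 → 6094; 90+ + 70 → 2484
→ [1872, 1275, 5348, 1552, 7594, 6094, 2484]
Period 2.
Births: 1275 × 0.182 = 232, 5348 × 0.372 = 1989 — total 2221
15–29: 1872 × 0.965 = 1806
30–44: 1275 × 0.952 = 1214
45–59: 5348 × 0.979 = 5236
60–74: 1552 × 0.957 = 1485
75–89: 7594 × 0.951 = 7222
90+: 6094 × 0.942 + 2484 × 0.619 = 5741 + 1538 = 7279
Net migration: 0–14 + 210 → 2431; 15–29 + 262 → 2068; 30–44 + 160 → 1374; 45–59 − 210 → 5026; 60–74 − 110 → 1375; 75–89 − 230 → 6992; 90+ + 70 → 7349
→ [2431, 2068, 1374, 5026, 1375, 6992, 7349]
Total after period 2: 2431 + 2068 + 1374 + 5026 + 1375 + 6992 + 7349 = 26615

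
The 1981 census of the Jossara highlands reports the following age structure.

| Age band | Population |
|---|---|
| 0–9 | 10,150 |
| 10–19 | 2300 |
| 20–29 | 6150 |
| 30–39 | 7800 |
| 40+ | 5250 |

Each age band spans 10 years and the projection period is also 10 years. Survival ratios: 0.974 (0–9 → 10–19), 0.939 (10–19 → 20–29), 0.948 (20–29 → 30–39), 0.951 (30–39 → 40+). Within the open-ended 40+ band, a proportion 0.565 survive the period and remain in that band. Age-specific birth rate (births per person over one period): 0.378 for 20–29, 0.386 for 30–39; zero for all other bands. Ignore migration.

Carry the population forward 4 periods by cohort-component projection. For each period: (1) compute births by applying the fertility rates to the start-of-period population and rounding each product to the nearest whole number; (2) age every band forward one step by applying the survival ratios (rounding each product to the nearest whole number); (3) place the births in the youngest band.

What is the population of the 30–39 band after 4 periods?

Period 1.
Births: 6150 × 0.378 = 2325 ; 7800 × 0.386 = 3011 — total 5336
10–19: 10150 × 0.974 = 9886
20–29: 2300 × 0.939 = 2160
30–39: 6150 × 0.948 = 5830
40+: 7800 × 0.951 + 5250 × 0.565 = 7418 + 2966 = 10384
→ [5336, 9886, 2160, 5830, 10384]
Period 2.
Births: 2160 × 0.378 = 816 ; 5830 × 0.386 = 2250 — total 3066
10–19: 5336 × 0.974 = 5197
20–29: 9886 × 0.939 = 9283
30–39: 2160 × 0.948 = 2048
40+: 5830 × 0.951 + 10384 × 0.565 = 5544 + 5867 = 11411
→ [3066, 5197, 9283, 2048, 11411]
Period 3.
Births: 9283 × 0.378 = 3509 ; 2048 × 0.386 = 791 — total 4300
10–19: 3066 × 0.974 = 2986
20–29: 5197 × 0.939 = 4880
30–39: 9283 × 0.948 = 8800
40+: 2048 × 0.951 + 11411 × 0.565 = 1948 + 6447 = 8395
→ [4300, 2986, 4880, 8800, 8395]
Period 4.
Births: 4880 × 0.378 = 1845 ; 8800 × 0.386 = 3397 — total 5242
10–19: 4300 × 0.974 = 4188
20–29: 2986 × 0.939 = 2804
30–39: 4880 × 0.948 = 4626
40+: 8800 × 0.951 + 8395 × 0.565 = 8369 + 4743 = 13112
→ [5242, 4188, 2804, 4626, 13112]

4626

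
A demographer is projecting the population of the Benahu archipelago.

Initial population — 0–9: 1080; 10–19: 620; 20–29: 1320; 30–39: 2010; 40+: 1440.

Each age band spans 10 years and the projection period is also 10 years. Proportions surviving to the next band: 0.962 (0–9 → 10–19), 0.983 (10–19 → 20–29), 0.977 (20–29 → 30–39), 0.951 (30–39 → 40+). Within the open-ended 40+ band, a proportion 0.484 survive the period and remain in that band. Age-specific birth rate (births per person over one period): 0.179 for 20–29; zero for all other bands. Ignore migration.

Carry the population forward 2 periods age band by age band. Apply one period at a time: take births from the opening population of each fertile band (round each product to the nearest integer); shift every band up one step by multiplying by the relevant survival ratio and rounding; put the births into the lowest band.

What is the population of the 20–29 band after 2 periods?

Call the groups 1 to 5, youngest first.
Period 1.
Births: 1320 * 0.179 = 236
Group 2: 1080 * 0.962 = 1039
Group 3: 620 * 0.983 = 609
Group 4: 1320 * 0.977 = 1290
Group 5: 2010 * 0.951 + 1440 * 0.484 = 1912 + 697 = 2609
End of period: [236, 1039, 609, 1290, 2609]
Period 2.
Births: 609 * 0.179 = 109
Group 2: 236 * 0.962 = 227
Group 3: 1039 * 0.983 = 1021
Group 4: 609 * 0.977 = 595
Group 5: 1290 * 0.951 + 2609 * 0.484 = 1227 + 1263 = 2490
End of period: [109, 227, 1021, 595, 2490]

1021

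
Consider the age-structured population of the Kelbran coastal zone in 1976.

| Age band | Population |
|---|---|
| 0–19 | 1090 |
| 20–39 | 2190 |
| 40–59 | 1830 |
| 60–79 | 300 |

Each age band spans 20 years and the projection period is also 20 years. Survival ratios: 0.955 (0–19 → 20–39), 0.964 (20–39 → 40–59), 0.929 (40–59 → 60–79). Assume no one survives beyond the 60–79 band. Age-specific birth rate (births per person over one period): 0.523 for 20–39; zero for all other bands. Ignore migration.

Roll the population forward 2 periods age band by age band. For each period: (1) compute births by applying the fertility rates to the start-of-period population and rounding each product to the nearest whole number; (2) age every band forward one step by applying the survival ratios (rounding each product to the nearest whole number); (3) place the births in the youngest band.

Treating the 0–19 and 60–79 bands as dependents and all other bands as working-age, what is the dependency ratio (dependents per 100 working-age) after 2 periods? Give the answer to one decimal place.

119.5

(Groups numbered youngest = 1 to oldest = 4.)
— Period 1 —
Births: 2190 × 0.523 = 1145
Group 2: 1090 × 0.955 = 1041
Group 3: 2190 × 0.964 = 2111
Group 4: 1830 × 0.929 = 1700
Giving 1145 / 1041 / 2111 / 1700.
— Period 2 —
Births: 1041 × 0.523 = 544
Group 2: 1145 × 0.955 = 1093
Group 3: 1041 × 0.964 = 1004
Group 4: 2111 × 0.929 = 1961
Giving 544 / 1093 / 1004 / 1961.
Dependents (band 0–19 + band 60–79) = 544 + 1961 = 2505; working-age = 2097; ratio = 2505/2097 × 100 = 119.5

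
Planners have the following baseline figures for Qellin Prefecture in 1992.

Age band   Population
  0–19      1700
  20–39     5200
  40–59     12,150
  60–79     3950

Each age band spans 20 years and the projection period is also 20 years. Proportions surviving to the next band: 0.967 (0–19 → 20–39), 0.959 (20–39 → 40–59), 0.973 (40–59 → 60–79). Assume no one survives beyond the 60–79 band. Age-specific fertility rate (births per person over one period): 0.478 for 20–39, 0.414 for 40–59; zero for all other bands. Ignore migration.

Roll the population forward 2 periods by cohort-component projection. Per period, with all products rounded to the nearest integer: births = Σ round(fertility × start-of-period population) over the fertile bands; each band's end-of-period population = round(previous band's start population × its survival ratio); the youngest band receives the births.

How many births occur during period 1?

7516

Let group 1 be 0–19 through group 4 = 60–79.
Period 1.
Births: 5200 × 0.478 = 2486 ; 12150 × 0.414 = 5030 → 7516
Group 2: 1700 × 0.967 = 1644
Group 3: 5200 × 0.959 = 4987
Group 4: 12150 × 0.973 = 11822
Giving 7516 / 1644 / 4987 / 11822.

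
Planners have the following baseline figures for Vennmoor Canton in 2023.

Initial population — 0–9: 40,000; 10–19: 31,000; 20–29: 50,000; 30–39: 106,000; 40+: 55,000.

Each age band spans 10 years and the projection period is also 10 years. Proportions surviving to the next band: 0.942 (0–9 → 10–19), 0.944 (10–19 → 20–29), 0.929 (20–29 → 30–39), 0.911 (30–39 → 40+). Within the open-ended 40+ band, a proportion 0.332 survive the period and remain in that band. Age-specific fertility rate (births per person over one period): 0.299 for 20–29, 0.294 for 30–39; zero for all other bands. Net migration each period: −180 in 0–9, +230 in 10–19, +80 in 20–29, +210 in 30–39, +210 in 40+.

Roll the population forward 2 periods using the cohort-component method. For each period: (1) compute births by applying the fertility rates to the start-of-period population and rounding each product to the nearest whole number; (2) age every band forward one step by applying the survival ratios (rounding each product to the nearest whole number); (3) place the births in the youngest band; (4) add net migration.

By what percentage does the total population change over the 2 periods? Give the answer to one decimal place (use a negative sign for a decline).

Numbering the bands 1..5 from youngest to oldest:
— Period 1 —
Births: 50000 × 0.299 = 14950, 106000 × 0.294 = 31164 → total 46114
Band 2: 40000 × 0.942 = 37680
Band 3: 31000 × 0.944 = 29264
Band 4: 50000 × 0.929 = 46450
Band 5: 106000 × 0.911 + 55000 × 0.332 = 96566 + 18260 = 114826
Net migration: Band 1 − 180 → 45934; Band 2 + 230 → 37910; Band 3 + 80 → 29344; Band 4 + 210 → 46660; Band 5 + 210 → 115036
Giving 45934 / 37910 / 29344 / 46660 / 115036.
— Period 2 —
Births: 29344 × 0.299 = 8774, 46660 × 0.294 = 13718 → total 22492
Band 2: 45934 × 0.942 = 43270
Band 3: 37910 × 0.944 = 35787
Band 4: 29344 × 0.929 = 27261
Band 5: 46660 × 0.911 + 115036 × 0.332 = 42507 + 38192 = 80699
Net migration: Band 1 − 180 → 22312; Band 2 + 230 → 43500; Band 3 + 80 → 35867; Band 4 + 210 → 27471; Band 5 + 210 → 80909
Giving 22312 / 43500 / 35867 / 27471 / 80909.
Total: 282000 → 210059; change = -71941; percentage change = -25.5%

-25.5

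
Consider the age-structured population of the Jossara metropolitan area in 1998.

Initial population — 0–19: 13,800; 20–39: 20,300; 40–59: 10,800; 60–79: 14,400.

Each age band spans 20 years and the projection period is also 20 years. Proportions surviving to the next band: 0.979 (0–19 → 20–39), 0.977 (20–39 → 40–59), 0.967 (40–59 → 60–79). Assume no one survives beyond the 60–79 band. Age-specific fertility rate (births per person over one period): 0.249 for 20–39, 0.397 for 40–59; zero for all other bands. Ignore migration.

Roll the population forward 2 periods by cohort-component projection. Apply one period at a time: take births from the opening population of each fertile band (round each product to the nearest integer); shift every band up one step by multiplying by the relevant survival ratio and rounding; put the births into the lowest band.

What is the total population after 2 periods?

Period 1:
Births: 20300 × 0.249 = 5055  |  10800 × 0.397 = 4288 → 9343
20–39: 13800 × 0.979 = 13510
40–59: 20300 × 0.977 = 19833
60–79: 10800 × 0.967 = 10444
Population now: 0–19=9343, 20–39=13510, 40–59=19833, 60–79=10444
Period 2:
Births: 13510 × 0.249 = 3364  |  19833 × 0.397 = 7874 → 11238
20–39: 9343 × 0.979 = 9147
40–59: 13510 × 0.977 = 13199
60–79: 19833 × 0.967 = 19179
Population now: 0–19=11238, 20–39=9147, 40–59=13199, 60–79=19179
Total after period 2: 11238 + 9147 + 13199 + 19179 = 52763

52763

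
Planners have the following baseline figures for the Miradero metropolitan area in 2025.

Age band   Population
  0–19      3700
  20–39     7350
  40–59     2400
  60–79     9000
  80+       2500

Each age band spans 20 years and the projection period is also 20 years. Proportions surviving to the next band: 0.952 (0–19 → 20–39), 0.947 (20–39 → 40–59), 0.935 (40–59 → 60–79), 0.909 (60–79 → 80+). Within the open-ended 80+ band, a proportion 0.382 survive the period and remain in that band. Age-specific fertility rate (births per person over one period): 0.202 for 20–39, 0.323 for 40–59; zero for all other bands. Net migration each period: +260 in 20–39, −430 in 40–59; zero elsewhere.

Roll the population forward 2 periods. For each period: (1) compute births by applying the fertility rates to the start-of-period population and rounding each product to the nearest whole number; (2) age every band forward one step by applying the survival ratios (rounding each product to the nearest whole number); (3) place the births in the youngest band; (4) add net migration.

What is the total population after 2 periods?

20073

Period 1.
Births: 7350 × 0.202 = 1485 ; 2400 × 0.323 = 775 → 2260
20–39: 3700 × 0.952 = 3522
40–59: 7350 × 0.947 = 6960
60–79: 2400 × 0.935 = 2244
80+: 9000 × 0.909 + 2500 × 0.382 = 8181 + 955 = 9136
Net migration: 20–39 + 260 → 3782; 40–59 − 430 → 6530
Population now: 0–19=2260, 20–39=3782, 40–59=6530, 60–79=2244, 80+=9136
Period 2.
Births: 3782 × 0.202 = 764 ; 6530 × 0.323 = 2109 → 2873
20–39: 2260 × 0.952 = 2152
40–59: 3782 × 0.947 = 3582
60–79: 6530 × 0.935 = 6106
80+: 2244 × 0.909 + 9136 × 0.382 = 2040 + 3490 = 5530
Net migration: 20–39 + 260 → 2412; 40–59 − 430 → 3152
Population now: 0–19=2873, 20–39=2412, 40–59=3152, 60–79=6106, 80+=5530
Total after period 2: 2873 + 2412 + 3152 + 6106 + 5530 = 20073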